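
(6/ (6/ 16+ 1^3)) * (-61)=-2928/ 11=-266.18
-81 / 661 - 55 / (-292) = 0.07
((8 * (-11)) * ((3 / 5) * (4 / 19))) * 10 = -111.16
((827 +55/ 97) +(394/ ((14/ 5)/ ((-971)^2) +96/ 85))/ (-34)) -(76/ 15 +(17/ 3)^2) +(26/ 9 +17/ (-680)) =782.99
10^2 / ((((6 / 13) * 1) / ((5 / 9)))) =3250 / 27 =120.37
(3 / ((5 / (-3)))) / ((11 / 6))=-54 / 55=-0.98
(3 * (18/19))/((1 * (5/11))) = 594/95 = 6.25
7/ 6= 1.17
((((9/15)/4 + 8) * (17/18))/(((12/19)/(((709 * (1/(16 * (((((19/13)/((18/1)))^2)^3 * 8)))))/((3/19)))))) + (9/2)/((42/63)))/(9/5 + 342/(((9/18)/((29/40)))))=6913061255144319/2306160416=2997649.78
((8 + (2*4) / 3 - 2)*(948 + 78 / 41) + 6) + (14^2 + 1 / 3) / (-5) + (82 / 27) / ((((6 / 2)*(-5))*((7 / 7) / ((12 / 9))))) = 408430753 / 49815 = 8198.95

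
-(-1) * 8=8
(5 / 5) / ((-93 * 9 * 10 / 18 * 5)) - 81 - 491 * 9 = -4500.00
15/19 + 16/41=919/779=1.18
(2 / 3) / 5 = 2 / 15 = 0.13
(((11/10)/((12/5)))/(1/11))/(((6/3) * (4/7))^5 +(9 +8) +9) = 2033647/11274000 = 0.18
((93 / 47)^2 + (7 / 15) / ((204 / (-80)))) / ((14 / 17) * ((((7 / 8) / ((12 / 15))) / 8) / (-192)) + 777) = 10333757440 / 2151284169153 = 0.00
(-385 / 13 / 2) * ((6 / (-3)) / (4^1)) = 385 / 52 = 7.40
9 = 9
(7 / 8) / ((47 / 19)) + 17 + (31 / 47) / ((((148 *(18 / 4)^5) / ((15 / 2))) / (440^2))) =20.86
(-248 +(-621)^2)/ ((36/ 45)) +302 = 1928173/ 4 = 482043.25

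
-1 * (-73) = 73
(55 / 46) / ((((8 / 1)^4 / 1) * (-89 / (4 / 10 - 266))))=913 / 1048064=0.00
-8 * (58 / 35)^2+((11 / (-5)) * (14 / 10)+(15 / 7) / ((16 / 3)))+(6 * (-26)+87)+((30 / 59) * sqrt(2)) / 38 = -367097 / 3920+15 * sqrt(2) / 1121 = -93.63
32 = 32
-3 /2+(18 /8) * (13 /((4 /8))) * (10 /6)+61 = 157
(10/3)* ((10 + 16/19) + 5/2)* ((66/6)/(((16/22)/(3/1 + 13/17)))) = 817960/323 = 2532.38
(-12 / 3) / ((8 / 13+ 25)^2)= -676 / 110889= -0.01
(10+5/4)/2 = 45/8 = 5.62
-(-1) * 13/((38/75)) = 975/38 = 25.66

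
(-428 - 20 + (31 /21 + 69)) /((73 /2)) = -15856 /1533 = -10.34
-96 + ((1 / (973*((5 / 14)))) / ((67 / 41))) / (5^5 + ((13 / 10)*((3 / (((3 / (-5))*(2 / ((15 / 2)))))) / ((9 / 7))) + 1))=-333341324592 / 3472305485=-96.00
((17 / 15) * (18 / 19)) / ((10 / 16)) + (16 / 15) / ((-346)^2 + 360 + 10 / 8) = 1175802512 / 684440325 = 1.72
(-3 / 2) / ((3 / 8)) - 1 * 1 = -5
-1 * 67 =-67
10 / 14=5 / 7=0.71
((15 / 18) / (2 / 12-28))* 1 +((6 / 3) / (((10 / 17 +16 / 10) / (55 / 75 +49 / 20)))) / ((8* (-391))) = -1058617 / 34292448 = -0.03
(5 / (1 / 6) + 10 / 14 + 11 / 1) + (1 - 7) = 35.71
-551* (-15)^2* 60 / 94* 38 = -141331500 / 47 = -3007053.19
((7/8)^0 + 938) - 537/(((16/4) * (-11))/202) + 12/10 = 374607/110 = 3405.52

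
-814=-814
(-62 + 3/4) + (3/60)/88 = -107799/1760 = -61.25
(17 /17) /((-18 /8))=-4 /9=-0.44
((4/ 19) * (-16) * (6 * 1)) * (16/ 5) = -6144/ 95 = -64.67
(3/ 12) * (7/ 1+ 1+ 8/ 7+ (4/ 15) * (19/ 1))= 373/ 105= 3.55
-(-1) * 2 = 2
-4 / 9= -0.44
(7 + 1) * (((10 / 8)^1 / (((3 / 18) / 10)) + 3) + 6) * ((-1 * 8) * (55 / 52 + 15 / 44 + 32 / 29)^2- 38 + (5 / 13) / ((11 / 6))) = -59050.14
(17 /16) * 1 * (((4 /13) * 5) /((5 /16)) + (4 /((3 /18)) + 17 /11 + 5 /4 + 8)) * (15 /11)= 57.55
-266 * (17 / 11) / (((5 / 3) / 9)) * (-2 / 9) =27132 / 55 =493.31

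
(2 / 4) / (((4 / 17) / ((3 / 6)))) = 17 / 16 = 1.06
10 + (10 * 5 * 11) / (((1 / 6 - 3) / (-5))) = 16670 / 17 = 980.59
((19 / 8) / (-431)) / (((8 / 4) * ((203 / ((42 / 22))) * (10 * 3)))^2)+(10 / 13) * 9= 12631389407753 / 1824534025600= 6.92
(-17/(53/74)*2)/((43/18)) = -45288/2279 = -19.87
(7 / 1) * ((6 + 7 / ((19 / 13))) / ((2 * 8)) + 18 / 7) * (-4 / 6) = -6907 / 456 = -15.15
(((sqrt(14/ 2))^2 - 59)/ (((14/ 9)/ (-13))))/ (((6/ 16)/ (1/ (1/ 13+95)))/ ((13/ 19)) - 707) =-1028196/ 1549471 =-0.66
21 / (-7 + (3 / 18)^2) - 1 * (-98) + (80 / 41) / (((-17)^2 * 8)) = 282506368 / 2974099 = 94.99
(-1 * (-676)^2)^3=-95428956661682176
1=1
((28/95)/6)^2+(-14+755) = 60187921/81225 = 741.00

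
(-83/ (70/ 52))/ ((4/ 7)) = -1079/ 10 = -107.90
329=329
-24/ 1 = -24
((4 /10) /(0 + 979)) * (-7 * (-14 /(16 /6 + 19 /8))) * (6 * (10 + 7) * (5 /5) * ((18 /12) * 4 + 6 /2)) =4318272 /592295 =7.29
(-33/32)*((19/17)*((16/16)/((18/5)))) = -0.32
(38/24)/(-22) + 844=843.93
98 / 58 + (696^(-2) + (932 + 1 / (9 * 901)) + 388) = 576863156741 / 436458816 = 1321.69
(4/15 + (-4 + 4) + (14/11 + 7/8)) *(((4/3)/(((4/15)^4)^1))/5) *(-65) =-46609875/5632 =-8275.90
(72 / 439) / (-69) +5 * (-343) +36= -16952887 / 10097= -1679.00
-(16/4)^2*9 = -144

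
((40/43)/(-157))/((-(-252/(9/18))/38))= -190/425313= -0.00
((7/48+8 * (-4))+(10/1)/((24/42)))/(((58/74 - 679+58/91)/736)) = 53356849/3422112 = 15.59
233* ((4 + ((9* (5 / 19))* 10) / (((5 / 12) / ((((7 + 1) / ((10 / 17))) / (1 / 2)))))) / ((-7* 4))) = -1715579 / 133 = -12899.09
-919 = -919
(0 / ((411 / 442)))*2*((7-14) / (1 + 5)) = 0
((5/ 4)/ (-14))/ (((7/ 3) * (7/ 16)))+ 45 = 15405/ 343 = 44.91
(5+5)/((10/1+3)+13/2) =0.51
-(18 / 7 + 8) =-74 / 7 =-10.57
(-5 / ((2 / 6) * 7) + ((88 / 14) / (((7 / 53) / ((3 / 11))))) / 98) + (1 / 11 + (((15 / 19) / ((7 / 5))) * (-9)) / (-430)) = -82327909 / 43155574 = -1.91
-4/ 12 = -1/ 3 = -0.33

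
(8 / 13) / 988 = 2 / 3211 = 0.00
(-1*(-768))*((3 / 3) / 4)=192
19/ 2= 9.50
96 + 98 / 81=7874 / 81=97.21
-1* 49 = -49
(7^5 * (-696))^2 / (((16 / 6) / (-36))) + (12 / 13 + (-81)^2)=-24014635553451687 / 13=-1847279657957822.08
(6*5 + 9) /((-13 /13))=-39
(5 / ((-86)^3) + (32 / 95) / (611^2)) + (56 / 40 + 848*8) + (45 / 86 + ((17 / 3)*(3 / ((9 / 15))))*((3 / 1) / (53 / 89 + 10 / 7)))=2988074264094819637 / 437625993221768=6827.92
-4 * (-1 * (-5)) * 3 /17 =-60 /17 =-3.53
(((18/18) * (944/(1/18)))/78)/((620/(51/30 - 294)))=-1034742/10075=-102.70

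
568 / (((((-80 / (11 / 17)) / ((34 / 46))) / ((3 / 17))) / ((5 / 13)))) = -2343 / 10166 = -0.23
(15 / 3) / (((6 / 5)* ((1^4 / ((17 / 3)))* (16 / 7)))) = 2975 / 288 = 10.33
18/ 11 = 1.64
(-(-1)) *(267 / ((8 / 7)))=1869 / 8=233.62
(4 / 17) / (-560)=-1 / 2380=-0.00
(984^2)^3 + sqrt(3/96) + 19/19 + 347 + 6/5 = 907759056765321565.38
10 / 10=1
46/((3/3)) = 46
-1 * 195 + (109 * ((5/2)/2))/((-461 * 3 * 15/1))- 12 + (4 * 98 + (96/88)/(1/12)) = 36161485/182556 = 198.08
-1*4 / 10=-2 / 5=-0.40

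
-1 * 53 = -53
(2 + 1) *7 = 21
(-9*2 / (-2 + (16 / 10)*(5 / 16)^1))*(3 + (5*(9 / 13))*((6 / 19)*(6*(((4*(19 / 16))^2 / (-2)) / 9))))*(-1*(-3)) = -4887 / 26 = -187.96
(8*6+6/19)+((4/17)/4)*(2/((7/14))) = 15682/323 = 48.55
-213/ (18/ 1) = -71/ 6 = -11.83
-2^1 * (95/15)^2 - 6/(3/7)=-848/9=-94.22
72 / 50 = 36 / 25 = 1.44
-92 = -92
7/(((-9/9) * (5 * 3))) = -7/15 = -0.47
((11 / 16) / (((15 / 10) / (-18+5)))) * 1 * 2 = -143 / 12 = -11.92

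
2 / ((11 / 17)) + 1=45 / 11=4.09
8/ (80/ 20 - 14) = -4/ 5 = -0.80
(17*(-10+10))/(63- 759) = 0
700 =700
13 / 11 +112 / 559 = 1.38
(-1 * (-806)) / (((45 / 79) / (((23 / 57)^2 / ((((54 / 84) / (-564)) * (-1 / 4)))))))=354620372288 / 438615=808500.33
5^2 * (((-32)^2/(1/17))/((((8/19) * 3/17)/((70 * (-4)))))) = -4919936000/3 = -1639978666.67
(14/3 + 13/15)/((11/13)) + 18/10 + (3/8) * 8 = 1871/165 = 11.34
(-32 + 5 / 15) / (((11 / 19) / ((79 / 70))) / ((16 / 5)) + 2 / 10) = -5703800 / 64899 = -87.89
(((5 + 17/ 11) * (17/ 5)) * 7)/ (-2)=-4284/ 55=-77.89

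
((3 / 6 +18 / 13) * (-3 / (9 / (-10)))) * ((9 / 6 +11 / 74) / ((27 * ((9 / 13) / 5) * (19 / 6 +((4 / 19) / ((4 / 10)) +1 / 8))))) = 11358200 / 15653331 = 0.73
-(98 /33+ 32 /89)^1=-9778 /2937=-3.33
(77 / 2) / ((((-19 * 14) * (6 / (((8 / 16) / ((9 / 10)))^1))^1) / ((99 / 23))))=-605 / 10488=-0.06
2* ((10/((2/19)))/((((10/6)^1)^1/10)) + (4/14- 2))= 7956/7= 1136.57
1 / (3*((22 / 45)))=15 / 22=0.68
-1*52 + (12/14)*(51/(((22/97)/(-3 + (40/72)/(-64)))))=-3113973/4928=-631.89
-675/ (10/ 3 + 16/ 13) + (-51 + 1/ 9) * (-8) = 415267/ 1602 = 259.22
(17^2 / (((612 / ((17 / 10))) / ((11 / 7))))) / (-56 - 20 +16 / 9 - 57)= -3179 / 330680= -0.01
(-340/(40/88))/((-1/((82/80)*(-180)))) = -138006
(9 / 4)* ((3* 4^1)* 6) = 162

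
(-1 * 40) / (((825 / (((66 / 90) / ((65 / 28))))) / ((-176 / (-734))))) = -19712 / 5367375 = -0.00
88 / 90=44 / 45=0.98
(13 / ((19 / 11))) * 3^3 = 3861 / 19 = 203.21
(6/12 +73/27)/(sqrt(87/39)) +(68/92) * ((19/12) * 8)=173 * sqrt(377)/1566 +646/69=11.51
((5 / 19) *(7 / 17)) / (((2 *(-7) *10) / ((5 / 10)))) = -1 / 2584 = -0.00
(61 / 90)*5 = 61 / 18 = 3.39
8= 8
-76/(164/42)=-798/41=-19.46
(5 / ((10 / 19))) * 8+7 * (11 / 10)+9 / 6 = 426 / 5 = 85.20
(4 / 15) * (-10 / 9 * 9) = -8 / 3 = -2.67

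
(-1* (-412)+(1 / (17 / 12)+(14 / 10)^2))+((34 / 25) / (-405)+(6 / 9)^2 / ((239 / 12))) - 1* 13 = 16524460718 / 41137875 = 401.68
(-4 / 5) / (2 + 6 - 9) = 4 / 5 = 0.80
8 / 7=1.14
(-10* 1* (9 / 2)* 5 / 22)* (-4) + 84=1374 / 11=124.91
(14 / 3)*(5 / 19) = 70 / 57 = 1.23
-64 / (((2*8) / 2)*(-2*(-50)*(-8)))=1 / 100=0.01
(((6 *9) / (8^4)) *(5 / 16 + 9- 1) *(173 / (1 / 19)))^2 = 139325374282689 / 1073741824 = 129756.87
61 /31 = 1.97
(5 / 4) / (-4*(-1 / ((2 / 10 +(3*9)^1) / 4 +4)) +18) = 135 / 1984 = 0.07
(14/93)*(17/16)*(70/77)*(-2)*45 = -8925/682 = -13.09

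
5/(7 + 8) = 1/3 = 0.33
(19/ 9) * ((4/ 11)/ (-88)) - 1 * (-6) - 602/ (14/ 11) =-1017145/ 2178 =-467.01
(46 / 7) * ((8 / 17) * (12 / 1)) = 4416 / 119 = 37.11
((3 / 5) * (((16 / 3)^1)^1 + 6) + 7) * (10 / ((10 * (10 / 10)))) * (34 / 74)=6.34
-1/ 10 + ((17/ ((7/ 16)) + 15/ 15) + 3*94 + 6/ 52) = 146452/ 455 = 321.87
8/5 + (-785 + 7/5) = -782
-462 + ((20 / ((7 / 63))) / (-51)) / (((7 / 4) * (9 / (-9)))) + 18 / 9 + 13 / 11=-597953 / 1309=-456.80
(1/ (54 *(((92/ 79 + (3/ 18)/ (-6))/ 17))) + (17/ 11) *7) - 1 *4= 756971/ 106689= 7.10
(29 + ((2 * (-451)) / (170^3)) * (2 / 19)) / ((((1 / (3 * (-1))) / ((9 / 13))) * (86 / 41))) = -749179185993 / 26090486500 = -28.71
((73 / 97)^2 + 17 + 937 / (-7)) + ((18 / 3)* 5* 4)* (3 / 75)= -36715583 / 329315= -111.49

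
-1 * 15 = -15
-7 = -7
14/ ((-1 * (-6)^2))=-7/ 18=-0.39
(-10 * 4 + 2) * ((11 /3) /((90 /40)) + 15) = -17062 /27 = -631.93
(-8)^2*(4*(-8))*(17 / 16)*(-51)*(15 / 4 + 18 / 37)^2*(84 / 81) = 2827733216 / 1369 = 2065546.54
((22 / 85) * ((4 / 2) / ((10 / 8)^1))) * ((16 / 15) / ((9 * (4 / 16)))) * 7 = 1.37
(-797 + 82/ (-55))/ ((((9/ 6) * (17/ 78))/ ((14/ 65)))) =-2459352/ 4675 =-526.06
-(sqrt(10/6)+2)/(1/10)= -20 - 10 * sqrt(15)/3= -32.91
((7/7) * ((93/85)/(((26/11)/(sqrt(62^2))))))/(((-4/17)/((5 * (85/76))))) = -2695605/3952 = -682.09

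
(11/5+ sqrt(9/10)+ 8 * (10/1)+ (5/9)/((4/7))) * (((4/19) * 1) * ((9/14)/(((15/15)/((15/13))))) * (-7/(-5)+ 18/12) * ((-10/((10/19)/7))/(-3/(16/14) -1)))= 324 * sqrt(10)/65+ 89826/65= 1397.70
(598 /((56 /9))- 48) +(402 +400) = 23803 /28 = 850.11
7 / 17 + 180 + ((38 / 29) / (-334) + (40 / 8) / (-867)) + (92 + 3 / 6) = 272.90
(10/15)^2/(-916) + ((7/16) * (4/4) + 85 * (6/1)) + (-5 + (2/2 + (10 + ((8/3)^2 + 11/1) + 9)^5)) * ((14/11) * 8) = 1705713577053681145/2379910896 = 716713209.69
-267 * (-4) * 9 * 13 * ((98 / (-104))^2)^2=98520.83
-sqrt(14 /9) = -sqrt(14) /3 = -1.25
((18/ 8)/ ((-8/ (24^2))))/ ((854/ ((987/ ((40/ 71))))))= -810891/ 2440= -332.33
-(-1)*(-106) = -106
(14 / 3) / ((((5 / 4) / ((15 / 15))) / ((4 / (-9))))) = -224 / 135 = -1.66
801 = 801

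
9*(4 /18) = 2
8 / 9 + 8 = 80 / 9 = 8.89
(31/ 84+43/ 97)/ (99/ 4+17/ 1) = 6619/ 340179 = 0.02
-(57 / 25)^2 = -3249 / 625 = -5.20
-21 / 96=-7 / 32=-0.22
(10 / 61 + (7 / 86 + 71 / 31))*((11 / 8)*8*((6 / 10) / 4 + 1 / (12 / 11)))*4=145151776 / 1219695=119.01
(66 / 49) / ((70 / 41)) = 1353 / 1715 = 0.79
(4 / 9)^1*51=68 / 3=22.67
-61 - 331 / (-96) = -5525 / 96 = -57.55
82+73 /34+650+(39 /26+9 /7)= 87695 /119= 736.93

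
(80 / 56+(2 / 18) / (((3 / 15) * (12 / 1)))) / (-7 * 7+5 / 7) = -1115 / 36504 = -0.03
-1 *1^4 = -1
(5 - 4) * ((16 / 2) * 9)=72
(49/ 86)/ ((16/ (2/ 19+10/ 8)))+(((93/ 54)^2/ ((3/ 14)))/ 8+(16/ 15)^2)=1852681637/ 635299200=2.92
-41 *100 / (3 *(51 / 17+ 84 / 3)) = -4100 / 93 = -44.09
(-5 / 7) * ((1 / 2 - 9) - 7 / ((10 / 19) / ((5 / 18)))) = 2195 / 252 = 8.71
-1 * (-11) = 11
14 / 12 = 7 / 6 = 1.17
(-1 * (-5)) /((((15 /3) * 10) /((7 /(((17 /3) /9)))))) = 189 /170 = 1.11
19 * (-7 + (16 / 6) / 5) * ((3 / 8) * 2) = -1843 / 20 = -92.15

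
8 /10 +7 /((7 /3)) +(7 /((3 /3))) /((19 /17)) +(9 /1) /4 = 12.31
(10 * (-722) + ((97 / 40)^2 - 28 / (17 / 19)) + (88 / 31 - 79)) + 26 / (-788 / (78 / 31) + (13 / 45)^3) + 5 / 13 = -29771542077144470149 / 4066443266142400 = -7321.27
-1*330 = -330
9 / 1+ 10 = 19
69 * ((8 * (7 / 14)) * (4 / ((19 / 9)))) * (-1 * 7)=-69552 / 19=-3660.63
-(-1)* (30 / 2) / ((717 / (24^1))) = 120 / 239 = 0.50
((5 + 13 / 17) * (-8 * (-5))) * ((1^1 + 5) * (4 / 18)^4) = 125440 / 37179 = 3.37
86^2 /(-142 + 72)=-3698 /35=-105.66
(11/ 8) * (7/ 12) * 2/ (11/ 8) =7/ 6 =1.17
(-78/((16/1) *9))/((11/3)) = -13/88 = -0.15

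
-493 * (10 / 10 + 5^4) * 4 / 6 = -617236 / 3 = -205745.33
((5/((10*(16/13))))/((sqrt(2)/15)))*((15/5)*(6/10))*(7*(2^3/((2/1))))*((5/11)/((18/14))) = 9555*sqrt(2)/176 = 76.78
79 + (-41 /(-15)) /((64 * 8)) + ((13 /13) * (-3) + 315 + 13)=3102761 /7680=404.01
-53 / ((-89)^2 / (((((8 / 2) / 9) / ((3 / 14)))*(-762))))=10.57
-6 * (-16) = 96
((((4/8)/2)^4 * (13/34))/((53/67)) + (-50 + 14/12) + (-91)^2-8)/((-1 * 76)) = -11381722933/105179136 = -108.21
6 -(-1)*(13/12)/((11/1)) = 805/132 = 6.10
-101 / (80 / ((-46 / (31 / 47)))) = 109181 / 1240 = 88.05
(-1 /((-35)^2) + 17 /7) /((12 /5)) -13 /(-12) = 2053 /980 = 2.09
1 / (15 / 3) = 1 / 5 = 0.20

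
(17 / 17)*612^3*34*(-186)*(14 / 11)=-20294304081408 / 11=-1844936734673.45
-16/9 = -1.78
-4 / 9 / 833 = -4 / 7497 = -0.00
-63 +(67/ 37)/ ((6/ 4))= -6859/ 111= -61.79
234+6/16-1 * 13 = 1771/8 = 221.38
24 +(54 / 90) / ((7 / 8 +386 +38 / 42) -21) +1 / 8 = 59466367 / 2464760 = 24.13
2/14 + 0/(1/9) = 1/7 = 0.14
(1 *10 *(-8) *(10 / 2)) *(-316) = 126400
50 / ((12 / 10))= 125 / 3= 41.67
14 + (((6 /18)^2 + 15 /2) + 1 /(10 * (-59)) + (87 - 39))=184813 /2655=69.61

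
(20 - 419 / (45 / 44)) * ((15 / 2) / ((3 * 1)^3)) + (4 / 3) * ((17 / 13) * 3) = -108476 / 1053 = -103.02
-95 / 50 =-19 / 10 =-1.90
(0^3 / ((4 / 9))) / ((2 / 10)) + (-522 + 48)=-474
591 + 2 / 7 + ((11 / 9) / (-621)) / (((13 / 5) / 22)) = 591.27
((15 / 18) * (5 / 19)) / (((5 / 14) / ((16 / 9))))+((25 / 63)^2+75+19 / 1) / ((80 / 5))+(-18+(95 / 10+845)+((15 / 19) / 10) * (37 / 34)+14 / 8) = 17338871573 / 20511792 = 845.31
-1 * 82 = -82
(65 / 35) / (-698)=-13 / 4886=-0.00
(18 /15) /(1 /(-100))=-120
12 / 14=6 / 7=0.86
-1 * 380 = -380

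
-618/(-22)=309/11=28.09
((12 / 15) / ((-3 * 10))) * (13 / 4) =-13 / 150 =-0.09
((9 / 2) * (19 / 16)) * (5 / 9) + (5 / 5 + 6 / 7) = 1081 / 224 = 4.83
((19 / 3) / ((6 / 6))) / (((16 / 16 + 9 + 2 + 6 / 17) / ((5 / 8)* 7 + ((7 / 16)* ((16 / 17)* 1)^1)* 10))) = 209 / 48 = 4.35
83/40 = 2.08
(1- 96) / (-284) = 95 / 284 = 0.33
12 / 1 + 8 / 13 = 164 / 13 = 12.62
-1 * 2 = -2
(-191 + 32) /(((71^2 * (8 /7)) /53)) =-58989 /40328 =-1.46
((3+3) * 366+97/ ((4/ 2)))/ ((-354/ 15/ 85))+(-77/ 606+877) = -7207.13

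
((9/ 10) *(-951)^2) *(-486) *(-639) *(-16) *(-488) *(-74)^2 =54039823163118457344/ 5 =10807964632623691468.80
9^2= 81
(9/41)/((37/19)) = 171/1517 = 0.11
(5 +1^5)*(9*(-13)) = -702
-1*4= -4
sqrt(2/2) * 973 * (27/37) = 26271/37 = 710.03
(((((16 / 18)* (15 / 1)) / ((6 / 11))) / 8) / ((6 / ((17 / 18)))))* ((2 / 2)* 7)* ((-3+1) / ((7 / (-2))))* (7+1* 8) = 4675 / 162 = 28.86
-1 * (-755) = 755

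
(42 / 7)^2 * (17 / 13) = 47.08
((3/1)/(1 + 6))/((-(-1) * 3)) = 1/7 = 0.14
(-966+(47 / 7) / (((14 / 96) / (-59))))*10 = -1804380 / 49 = -36824.08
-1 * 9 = -9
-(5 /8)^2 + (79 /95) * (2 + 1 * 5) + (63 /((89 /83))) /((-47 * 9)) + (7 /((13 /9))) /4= 6.50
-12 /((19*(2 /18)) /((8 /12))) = -72 /19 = -3.79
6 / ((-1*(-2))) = 3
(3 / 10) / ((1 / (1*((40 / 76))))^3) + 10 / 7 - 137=-6507091 / 48013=-135.53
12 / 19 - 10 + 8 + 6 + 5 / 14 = 1327 / 266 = 4.99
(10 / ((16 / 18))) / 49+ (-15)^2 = 44145 / 196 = 225.23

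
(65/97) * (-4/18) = -130/873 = -0.15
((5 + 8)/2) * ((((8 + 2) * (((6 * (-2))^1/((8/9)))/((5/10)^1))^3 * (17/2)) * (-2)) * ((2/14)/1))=21749715/7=3107102.14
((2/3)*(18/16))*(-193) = -579/4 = -144.75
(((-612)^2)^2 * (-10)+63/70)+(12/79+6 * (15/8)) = -2216474685369363/1580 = -1402832079347.70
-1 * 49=-49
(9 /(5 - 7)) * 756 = -3402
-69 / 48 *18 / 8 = -207 / 64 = -3.23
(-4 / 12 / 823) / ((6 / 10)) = -5 / 7407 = -0.00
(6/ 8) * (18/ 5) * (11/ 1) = 297/ 10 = 29.70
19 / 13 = 1.46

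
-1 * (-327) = 327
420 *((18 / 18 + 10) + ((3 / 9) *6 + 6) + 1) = 8400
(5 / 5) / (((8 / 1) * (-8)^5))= -1 / 262144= -0.00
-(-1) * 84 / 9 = 28 / 3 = 9.33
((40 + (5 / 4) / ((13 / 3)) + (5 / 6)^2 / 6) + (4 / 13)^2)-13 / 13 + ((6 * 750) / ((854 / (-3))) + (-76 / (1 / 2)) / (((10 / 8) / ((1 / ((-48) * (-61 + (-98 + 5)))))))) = 20296033783 / 857296440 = 23.67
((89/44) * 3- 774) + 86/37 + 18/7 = -763.04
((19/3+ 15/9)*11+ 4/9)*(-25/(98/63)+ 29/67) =-5838262/4221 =-1383.15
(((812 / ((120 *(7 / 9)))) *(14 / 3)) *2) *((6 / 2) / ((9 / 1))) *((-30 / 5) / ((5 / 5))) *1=-812 / 5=-162.40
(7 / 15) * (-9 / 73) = -21 / 365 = -0.06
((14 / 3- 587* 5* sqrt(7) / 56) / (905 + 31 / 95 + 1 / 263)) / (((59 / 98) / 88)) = -21.63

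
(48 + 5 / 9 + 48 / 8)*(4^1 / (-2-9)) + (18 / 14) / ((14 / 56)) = -10184 / 693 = -14.70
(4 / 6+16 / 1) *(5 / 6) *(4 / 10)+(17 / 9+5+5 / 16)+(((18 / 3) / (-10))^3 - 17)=-80263 / 18000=-4.46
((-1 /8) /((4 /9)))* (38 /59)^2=-3249 /27848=-0.12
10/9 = 1.11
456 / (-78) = -76 / 13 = -5.85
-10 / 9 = -1.11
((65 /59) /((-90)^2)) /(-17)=-13 /1624860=-0.00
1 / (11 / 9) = 9 / 11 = 0.82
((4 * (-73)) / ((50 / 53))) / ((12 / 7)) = -27083 / 150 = -180.55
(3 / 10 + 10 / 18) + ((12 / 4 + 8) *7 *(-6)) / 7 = -5863 / 90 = -65.14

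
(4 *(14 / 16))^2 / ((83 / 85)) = 4165 / 332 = 12.55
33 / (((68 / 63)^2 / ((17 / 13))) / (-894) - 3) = -58546719 / 5324197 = -11.00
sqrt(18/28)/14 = 3* sqrt(14)/196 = 0.06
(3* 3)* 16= 144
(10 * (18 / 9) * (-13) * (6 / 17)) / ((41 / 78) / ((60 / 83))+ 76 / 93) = -226324800 / 3808901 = -59.42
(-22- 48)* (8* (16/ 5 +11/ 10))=-2408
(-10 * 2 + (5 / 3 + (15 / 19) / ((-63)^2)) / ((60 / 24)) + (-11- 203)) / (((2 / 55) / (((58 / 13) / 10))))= -935515031 / 326781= -2862.82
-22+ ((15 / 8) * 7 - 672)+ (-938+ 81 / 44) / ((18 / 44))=-213787 / 72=-2969.26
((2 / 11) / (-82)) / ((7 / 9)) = -9 / 3157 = -0.00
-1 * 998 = -998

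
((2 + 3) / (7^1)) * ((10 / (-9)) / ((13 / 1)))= -50 / 819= -0.06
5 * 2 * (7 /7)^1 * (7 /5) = 14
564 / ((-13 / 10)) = -5640 / 13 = -433.85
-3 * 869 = -2607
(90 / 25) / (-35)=-18 / 175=-0.10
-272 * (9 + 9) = -4896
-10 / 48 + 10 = 235 / 24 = 9.79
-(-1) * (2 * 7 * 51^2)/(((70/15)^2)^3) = 1896129/537824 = 3.53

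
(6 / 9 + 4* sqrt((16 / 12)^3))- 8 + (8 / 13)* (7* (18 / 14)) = -70 / 39 + 32* sqrt(3) / 9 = 4.36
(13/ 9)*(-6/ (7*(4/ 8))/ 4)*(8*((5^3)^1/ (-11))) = 13000/ 231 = 56.28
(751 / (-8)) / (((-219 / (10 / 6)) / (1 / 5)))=751 / 5256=0.14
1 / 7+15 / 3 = 36 / 7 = 5.14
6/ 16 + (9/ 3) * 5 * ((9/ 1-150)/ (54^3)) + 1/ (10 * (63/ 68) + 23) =3767243/ 9596556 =0.39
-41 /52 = -0.79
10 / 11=0.91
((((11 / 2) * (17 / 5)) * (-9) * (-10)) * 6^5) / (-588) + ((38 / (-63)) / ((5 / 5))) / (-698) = -3425524211 / 153909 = -22256.82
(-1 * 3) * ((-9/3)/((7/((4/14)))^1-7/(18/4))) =162/413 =0.39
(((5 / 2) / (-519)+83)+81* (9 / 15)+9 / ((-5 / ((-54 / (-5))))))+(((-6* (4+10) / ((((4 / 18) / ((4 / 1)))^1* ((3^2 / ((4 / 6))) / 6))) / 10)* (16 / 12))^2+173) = 215730529 / 25950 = 8313.32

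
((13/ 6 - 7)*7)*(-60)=2030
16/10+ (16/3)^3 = 153.30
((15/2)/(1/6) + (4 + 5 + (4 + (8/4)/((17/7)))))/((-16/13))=-1625/34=-47.79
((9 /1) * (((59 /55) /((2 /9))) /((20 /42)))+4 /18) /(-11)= -8.31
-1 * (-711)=711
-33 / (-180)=11 / 60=0.18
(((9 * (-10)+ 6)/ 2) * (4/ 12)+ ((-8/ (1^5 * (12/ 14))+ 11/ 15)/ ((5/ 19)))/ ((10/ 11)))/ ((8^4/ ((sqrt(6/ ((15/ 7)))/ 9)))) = -12487 * sqrt(70)/ 46080000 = -0.00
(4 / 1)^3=64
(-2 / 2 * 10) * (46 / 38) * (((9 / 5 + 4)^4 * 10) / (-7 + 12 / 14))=455488964 / 20425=22300.56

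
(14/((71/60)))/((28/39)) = 1170/71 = 16.48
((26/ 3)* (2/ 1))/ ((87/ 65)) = 3380/ 261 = 12.95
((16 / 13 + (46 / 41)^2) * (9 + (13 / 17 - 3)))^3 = 244898438987086136000 / 51271964912864501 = 4776.46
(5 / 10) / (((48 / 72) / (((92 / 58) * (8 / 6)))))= 1.59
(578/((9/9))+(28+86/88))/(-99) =-26707/4356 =-6.13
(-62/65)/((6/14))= -434/195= -2.23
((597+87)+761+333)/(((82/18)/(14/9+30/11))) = 753872/451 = 1671.56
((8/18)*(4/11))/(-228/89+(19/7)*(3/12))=-39872/464607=-0.09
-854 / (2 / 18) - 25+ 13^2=-7542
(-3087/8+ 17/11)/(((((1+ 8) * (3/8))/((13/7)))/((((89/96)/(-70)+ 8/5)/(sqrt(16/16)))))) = -4688233199/13970880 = -335.57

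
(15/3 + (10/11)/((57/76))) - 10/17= 3155/561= 5.62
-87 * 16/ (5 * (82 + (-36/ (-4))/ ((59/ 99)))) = -82128/ 28645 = -2.87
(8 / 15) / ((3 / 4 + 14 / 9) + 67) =96 / 12475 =0.01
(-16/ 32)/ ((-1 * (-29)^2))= 1/ 1682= 0.00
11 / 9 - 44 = -385 / 9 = -42.78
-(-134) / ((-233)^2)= 134 / 54289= 0.00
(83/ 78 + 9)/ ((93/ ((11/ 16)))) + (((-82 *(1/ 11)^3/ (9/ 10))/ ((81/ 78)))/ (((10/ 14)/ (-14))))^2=2352227373330899/ 1349036445186144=1.74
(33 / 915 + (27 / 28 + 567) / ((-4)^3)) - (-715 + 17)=689.16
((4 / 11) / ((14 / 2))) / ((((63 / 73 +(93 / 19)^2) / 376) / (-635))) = -629204228 / 1259181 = -499.69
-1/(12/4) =-1/3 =-0.33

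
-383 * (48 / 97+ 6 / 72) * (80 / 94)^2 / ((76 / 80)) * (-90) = 61862160000 / 4071187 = 15195.12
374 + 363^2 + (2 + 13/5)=660738/5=132147.60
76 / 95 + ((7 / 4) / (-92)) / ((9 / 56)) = 1411 / 2070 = 0.68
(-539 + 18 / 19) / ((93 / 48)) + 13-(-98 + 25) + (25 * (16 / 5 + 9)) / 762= -85860823 / 448818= -191.30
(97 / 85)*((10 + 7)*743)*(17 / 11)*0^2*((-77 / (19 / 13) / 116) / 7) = 0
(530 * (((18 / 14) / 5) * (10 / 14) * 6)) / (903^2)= 3180 / 4439449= 0.00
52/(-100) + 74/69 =953/1725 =0.55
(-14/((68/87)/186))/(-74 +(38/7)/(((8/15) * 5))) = 51156/1105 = 46.30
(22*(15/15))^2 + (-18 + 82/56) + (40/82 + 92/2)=590017/1148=513.95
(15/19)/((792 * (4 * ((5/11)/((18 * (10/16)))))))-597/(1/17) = -10148.99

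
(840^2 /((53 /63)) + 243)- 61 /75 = 3334922692 /3975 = 838974.26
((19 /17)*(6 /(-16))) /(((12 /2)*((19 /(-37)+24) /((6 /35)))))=-2109 /4136440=-0.00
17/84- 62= -5191/84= -61.80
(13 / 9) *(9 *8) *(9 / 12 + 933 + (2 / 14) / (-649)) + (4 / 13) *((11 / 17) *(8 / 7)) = 13928419542 / 143429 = 97110.20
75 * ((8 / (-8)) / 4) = -75 / 4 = -18.75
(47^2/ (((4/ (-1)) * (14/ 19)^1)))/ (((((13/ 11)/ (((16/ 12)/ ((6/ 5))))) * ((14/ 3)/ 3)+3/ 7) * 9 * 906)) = -2308405/ 52316064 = -0.04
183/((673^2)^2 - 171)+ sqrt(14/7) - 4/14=-410289356459/1436012752090+ sqrt(2)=1.13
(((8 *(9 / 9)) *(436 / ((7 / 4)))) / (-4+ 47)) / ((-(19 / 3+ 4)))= -41856 / 9331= -4.49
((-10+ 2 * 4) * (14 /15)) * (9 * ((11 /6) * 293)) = -9024.40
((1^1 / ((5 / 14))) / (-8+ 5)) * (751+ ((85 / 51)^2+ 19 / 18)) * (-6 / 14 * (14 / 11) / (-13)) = -63406 / 2145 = -29.56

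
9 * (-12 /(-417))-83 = -11501 /139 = -82.74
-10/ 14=-5/ 7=-0.71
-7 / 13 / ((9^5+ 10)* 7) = -1 / 767767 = -0.00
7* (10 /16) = 35 /8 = 4.38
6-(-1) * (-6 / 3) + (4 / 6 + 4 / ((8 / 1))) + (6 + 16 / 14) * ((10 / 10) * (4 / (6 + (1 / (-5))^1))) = 10.09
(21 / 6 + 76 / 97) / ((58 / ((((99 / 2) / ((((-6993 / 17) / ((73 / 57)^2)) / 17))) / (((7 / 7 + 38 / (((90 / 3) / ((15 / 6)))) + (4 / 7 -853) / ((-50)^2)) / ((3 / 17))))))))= -15683913125 / 1372099614838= -0.01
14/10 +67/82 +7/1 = 3779/410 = 9.22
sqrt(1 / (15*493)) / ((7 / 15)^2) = 15*sqrt(7395) / 24157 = 0.05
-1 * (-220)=220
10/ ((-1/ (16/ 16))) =-10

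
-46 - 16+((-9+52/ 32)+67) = -19/ 8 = -2.38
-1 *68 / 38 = -34 / 19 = -1.79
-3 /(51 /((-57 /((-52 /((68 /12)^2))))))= -323 /156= -2.07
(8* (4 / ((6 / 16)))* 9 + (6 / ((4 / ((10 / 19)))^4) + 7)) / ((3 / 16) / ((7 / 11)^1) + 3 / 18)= 6787133430 / 4039951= 1680.00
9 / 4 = 2.25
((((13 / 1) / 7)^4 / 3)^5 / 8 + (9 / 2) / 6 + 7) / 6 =20207114058920621845867 / 930696994095346379664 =21.71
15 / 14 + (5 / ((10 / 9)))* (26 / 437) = 8193 / 6118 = 1.34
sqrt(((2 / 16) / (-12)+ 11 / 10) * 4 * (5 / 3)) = sqrt(1046) / 12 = 2.70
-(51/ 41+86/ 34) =-2630/ 697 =-3.77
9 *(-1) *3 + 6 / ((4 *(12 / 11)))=-205 / 8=-25.62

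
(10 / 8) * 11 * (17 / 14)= 935 / 56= 16.70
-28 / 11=-2.55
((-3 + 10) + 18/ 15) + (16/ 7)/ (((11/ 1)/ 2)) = 3317/ 385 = 8.62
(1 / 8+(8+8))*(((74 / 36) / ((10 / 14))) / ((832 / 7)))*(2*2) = 77959 / 49920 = 1.56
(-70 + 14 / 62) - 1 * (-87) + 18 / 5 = 3228 / 155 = 20.83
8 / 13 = 0.62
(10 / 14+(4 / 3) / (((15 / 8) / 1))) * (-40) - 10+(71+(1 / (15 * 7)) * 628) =3139 / 315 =9.97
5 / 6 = 0.83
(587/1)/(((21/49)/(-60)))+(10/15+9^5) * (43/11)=4905467/33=148650.52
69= 69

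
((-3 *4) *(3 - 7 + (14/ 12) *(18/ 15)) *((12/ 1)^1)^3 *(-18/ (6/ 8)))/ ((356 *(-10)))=808704/ 2225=363.46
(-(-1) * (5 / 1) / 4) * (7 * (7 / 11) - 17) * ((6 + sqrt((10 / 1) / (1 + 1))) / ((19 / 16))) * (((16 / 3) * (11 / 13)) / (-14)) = 35.06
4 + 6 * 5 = 34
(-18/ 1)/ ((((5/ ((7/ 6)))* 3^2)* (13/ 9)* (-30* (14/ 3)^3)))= 27/ 254800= 0.00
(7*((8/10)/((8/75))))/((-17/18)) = -945/17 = -55.59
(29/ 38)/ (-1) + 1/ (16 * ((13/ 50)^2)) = 2073/ 12844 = 0.16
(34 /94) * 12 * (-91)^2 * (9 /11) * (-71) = -1079478036 /517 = -2087965.25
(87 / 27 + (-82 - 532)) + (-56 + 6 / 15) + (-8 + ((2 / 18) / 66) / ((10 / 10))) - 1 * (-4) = -1991017 / 2970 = -670.38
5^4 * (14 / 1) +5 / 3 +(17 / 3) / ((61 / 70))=1602745 / 183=8758.17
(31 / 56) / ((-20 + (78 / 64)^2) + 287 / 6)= 11904 / 630469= 0.02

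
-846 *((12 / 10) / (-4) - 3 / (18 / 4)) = 817.80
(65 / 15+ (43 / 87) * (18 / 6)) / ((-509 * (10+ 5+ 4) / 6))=-0.00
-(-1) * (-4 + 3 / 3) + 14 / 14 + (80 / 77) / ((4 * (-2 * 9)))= -1396 / 693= -2.01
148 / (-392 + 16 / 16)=-148 / 391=-0.38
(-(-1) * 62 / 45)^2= 3844 / 2025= 1.90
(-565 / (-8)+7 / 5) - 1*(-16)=3521 / 40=88.02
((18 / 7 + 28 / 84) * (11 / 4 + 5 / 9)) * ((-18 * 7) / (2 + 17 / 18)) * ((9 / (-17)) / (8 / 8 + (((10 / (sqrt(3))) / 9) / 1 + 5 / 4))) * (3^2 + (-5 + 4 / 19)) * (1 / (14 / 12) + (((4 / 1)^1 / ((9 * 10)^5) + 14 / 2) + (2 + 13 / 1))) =7240.20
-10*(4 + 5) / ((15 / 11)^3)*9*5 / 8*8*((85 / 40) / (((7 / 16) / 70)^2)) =-86887680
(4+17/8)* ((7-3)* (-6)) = -147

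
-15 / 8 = -1.88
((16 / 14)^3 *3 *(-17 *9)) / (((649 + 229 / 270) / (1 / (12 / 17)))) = -89890560 / 60182437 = -1.49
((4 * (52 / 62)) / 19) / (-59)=-104 / 34751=-0.00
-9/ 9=-1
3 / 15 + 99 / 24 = 173 / 40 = 4.32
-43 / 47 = -0.91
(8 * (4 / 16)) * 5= 10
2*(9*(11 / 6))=33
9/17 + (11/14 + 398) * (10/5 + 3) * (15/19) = 7120719/4522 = 1574.68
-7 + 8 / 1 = 1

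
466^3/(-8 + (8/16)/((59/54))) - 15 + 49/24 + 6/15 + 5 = -143291770259/10680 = -13416832.42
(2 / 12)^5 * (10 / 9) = 5 / 34992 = 0.00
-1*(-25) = 25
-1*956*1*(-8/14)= 3824/7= 546.29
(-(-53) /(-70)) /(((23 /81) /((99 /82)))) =-425007 /132020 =-3.22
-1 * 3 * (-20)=60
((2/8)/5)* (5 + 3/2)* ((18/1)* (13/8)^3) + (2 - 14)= 134169/10240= 13.10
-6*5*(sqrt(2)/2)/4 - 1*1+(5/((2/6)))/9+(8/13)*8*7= 1370/39 - 15*sqrt(2)/4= 29.82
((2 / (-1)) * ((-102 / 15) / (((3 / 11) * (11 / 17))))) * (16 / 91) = 13.55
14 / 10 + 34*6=1027 / 5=205.40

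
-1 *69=-69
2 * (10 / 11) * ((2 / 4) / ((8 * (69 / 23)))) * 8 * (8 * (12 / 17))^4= 283115520 / 918731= 308.16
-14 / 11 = -1.27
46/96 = 23/48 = 0.48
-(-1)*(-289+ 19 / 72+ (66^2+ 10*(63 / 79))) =23179957 / 5688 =4075.24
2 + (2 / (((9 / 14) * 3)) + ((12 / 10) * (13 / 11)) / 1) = 6616 / 1485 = 4.46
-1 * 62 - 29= -91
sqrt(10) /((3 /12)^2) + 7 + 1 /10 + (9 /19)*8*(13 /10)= 457 /38 + 16*sqrt(10)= 62.62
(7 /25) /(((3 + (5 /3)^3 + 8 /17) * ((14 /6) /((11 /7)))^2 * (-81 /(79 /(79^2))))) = -561 /228969650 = -0.00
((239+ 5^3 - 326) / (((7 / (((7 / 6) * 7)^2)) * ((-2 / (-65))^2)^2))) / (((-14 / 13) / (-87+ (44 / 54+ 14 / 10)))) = 247286382513625 / 7776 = 31801232319.14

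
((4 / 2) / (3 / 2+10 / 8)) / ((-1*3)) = -8 / 33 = -0.24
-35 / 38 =-0.92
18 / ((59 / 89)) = 1602 / 59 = 27.15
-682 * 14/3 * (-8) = 76384/3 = 25461.33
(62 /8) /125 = 31 /500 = 0.06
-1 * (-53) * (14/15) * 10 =1484/3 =494.67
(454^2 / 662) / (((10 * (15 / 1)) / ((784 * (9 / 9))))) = 1627.34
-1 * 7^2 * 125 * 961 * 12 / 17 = -70633500 / 17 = -4154911.76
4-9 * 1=-5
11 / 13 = 0.85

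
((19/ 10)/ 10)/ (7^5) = 0.00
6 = 6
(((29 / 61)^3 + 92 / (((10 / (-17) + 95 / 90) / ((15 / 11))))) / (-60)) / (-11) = 95887900577 / 235647134580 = 0.41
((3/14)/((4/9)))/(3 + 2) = 0.10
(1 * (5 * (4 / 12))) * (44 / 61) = 220 / 183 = 1.20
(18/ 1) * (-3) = -54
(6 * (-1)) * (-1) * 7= 42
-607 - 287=-894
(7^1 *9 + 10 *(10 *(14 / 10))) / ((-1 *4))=-203 / 4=-50.75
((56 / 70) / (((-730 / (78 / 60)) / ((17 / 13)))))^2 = 289 / 83265625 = 0.00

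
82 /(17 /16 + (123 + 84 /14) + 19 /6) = 3936 /6395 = 0.62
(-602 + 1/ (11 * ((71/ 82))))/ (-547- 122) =470080/ 522489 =0.90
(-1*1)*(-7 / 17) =0.41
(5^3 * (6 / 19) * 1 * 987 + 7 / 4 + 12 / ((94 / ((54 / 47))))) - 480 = 38482.42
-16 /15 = -1.07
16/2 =8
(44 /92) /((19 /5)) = 55 /437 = 0.13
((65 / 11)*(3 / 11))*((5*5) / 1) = 4875 / 121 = 40.29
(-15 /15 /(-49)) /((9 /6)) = 2 /147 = 0.01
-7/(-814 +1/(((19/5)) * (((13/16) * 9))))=15561/1809442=0.01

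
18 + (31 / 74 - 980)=-71157 / 74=-961.58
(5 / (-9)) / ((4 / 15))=-25 / 12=-2.08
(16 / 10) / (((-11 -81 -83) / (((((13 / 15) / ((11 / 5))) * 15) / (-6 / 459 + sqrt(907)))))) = -2434536 * sqrt(907) / 40871521075 -31824 / 40871521075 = -0.00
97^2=9409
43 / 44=0.98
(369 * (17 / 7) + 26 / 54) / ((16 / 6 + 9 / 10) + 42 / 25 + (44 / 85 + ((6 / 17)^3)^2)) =204520035893900 / 1315281015909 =155.50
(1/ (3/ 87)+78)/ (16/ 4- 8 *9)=-1.57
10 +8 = 18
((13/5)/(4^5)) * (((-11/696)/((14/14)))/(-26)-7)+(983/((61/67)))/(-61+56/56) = -1566191869/86949888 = -18.01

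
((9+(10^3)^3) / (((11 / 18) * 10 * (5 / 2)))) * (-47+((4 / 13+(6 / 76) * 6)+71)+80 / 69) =2652654023873886 / 1562275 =1697943079.08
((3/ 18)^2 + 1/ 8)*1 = 11/ 72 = 0.15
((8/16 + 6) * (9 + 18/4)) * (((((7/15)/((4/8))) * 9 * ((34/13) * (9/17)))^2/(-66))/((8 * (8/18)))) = -2893401/57200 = -50.58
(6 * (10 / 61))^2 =3600 / 3721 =0.97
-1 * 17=-17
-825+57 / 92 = -824.38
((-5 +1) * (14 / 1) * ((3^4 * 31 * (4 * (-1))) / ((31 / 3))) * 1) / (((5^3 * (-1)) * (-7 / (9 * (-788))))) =-55147392 / 125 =-441179.14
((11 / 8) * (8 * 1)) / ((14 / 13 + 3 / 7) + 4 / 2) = 91 / 29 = 3.14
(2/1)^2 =4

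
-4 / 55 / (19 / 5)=-4 / 209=-0.02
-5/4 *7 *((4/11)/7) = -5/11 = -0.45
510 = 510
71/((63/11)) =781/63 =12.40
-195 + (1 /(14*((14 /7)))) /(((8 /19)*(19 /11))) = -43669 /224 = -194.95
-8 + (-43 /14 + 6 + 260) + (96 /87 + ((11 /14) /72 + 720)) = 28531687 /29232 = 976.04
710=710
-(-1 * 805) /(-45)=-161 /9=-17.89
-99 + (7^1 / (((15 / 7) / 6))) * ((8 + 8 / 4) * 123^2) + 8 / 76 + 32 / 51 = 2873264975 / 969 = 2965185.73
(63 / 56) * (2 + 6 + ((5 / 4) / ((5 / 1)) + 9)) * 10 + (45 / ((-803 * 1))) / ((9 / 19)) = 193.94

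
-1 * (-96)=96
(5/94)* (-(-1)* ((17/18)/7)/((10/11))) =187/23688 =0.01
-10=-10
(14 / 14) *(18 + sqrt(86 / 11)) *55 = 5 *sqrt(946) + 990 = 1143.79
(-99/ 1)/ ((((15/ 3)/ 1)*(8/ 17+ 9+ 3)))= -1683/ 1060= -1.59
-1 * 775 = -775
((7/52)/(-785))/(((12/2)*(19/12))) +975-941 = 13184853/387790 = 34.00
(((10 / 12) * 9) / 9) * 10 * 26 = 650 / 3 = 216.67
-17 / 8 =-2.12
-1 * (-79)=79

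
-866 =-866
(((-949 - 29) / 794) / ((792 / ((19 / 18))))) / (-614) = 3097 / 1158338016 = 0.00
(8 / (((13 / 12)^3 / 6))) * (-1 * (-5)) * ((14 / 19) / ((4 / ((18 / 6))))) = 4354560 / 41743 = 104.32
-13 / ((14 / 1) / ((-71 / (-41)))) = -923 / 574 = -1.61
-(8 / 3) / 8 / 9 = -1 / 27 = -0.04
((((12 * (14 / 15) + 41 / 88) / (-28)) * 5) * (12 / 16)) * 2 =-15399 / 4928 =-3.12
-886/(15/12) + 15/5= -3529/5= -705.80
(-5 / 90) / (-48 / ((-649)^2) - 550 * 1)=421201 / 4169890764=0.00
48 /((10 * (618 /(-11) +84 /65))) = -572 /6541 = -0.09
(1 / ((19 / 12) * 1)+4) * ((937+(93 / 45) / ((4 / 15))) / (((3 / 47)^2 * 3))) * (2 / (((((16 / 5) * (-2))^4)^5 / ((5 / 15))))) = 8757202243804931640625 / 487728568437811262225856558268416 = 0.00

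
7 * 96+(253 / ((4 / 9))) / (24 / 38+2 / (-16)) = 12570 / 7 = 1795.71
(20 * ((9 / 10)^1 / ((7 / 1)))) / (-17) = -18 / 119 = -0.15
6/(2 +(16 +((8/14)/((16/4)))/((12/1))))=504/1513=0.33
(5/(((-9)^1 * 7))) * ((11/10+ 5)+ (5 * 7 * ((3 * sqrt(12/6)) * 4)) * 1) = -100 * sqrt(2)/3-61/126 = -47.62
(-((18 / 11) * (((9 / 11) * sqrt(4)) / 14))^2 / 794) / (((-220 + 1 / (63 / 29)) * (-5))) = -118098 / 2813732928545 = -0.00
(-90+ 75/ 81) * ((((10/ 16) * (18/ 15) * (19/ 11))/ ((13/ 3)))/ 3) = -3515/ 396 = -8.88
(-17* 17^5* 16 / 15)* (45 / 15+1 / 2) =-1351703864 / 15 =-90113590.93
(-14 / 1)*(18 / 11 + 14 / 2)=-120.91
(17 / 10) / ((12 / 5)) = 17 / 24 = 0.71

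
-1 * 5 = -5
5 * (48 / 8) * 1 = 30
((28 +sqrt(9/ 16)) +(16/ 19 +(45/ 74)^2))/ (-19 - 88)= -779339/ 2783177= -0.28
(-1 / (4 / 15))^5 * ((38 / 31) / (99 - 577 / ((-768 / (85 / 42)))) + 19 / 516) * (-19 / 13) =12226598817159375 / 230143422386176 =53.13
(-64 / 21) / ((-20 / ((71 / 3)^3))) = 5726576 / 2835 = 2019.96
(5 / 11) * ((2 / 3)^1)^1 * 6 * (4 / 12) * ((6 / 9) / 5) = 8 / 99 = 0.08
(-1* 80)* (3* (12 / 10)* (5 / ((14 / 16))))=-11520 / 7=-1645.71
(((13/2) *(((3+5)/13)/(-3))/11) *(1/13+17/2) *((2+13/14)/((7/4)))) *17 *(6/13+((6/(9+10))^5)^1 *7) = -3225547632680/225550334009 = -14.30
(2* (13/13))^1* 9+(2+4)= 24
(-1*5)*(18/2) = -45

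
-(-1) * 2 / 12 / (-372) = -1 / 2232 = -0.00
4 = 4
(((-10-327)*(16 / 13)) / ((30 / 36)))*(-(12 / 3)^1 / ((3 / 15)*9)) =43136 / 39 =1106.05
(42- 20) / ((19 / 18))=396 / 19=20.84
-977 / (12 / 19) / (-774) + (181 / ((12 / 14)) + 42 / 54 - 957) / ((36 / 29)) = -4166957 / 6966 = -598.19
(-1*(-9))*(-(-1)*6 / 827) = 54 / 827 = 0.07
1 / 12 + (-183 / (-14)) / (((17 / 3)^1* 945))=1429 / 16660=0.09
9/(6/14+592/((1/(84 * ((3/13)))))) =273/348109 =0.00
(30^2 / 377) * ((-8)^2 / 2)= 76.39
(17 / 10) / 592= 17 / 5920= 0.00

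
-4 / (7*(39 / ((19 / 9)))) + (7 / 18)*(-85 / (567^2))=-47647 / 1535274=-0.03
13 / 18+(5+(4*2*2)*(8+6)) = 4135 / 18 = 229.72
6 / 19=0.32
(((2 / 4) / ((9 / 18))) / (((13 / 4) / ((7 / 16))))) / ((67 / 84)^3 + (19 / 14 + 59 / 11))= 11409552 / 612639989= 0.02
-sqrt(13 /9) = -sqrt(13) /3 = -1.20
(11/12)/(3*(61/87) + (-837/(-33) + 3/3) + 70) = 3509/376932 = 0.01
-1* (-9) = 9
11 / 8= 1.38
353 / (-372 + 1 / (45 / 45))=-353 / 371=-0.95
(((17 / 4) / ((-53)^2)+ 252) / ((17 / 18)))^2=649403726526801 / 9121396036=71195.65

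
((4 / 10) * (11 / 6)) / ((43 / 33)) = 121 / 215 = 0.56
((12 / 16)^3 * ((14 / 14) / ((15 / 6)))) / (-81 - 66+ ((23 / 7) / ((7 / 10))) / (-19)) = -25137 / 21933920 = -0.00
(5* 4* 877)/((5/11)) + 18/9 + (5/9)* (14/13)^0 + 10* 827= 421745/9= 46860.56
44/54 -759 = -20471/27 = -758.19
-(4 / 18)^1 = -2 / 9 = -0.22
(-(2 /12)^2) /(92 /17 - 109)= 17 /63396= 0.00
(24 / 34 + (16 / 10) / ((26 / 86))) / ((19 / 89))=589892 / 20995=28.10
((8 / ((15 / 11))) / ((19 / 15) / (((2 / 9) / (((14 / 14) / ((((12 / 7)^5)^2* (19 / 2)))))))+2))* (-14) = -8475799191552 / 206673689329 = -41.01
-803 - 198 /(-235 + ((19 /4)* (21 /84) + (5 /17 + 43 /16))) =-25181651 /31393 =-802.14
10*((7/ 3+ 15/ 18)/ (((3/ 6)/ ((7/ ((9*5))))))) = 266/ 27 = 9.85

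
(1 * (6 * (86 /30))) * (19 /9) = 1634 /45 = 36.31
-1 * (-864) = 864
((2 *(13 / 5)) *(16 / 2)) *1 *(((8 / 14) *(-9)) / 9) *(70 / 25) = -1664 / 25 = -66.56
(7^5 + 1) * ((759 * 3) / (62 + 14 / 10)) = 191359080 / 317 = 603656.40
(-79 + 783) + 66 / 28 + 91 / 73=723171 / 1022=707.60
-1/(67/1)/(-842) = 1/56414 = 0.00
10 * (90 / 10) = 90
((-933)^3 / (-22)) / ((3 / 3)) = 36916647.14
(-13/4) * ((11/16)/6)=-143/384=-0.37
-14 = -14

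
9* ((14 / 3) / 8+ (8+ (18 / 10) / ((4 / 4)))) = 93.45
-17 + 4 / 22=-185 / 11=-16.82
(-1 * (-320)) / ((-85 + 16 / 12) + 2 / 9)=-2880 / 751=-3.83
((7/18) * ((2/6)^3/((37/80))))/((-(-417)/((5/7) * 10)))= 2000/3749247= 0.00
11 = 11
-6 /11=-0.55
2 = 2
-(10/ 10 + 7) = -8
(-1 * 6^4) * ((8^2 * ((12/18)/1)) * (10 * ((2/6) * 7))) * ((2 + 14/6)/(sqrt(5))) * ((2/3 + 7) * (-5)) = 42864640 * sqrt(5) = 95848248.87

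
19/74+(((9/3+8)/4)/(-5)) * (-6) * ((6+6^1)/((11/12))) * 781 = 12483599/370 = 33739.46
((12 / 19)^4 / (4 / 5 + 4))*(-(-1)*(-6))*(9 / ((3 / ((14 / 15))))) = -72576 / 130321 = -0.56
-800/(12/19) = -3800/3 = -1266.67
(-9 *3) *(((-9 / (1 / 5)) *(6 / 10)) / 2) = 729 / 2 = 364.50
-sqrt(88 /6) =-2 * sqrt(33) /3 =-3.83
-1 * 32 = -32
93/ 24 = 31/ 8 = 3.88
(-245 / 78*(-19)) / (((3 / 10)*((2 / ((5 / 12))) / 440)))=6400625 / 351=18235.40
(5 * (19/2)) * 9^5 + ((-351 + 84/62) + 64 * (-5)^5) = 161477627/62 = 2604477.85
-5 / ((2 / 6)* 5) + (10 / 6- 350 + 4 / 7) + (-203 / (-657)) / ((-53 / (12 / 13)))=-370493386 / 1056237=-350.77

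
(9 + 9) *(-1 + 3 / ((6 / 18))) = 144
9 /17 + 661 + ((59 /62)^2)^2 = 166380669793 /251197712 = 662.35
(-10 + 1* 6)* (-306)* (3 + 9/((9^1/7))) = 12240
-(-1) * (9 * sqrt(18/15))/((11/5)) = 9 * sqrt(30)/11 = 4.48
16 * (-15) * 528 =-126720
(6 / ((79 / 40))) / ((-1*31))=-240 / 2449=-0.10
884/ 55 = 16.07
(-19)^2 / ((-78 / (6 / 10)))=-361 / 130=-2.78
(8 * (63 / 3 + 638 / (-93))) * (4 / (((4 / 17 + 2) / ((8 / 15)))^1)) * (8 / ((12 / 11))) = 12590336 / 15903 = 791.70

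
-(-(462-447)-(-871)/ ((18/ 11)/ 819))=-871841/ 2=-435920.50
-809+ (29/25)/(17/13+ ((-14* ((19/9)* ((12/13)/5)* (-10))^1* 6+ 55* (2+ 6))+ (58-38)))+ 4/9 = -1865273632/2306925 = -808.55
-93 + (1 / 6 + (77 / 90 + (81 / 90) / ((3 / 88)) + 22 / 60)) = -5869 / 90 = -65.21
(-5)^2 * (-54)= -1350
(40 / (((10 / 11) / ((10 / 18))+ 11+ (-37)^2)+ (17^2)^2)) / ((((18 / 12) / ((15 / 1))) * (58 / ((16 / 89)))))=35200 / 2410470749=0.00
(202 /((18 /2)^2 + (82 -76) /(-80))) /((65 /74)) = 119584 /42081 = 2.84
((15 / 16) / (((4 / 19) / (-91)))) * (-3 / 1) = 77805 / 64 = 1215.70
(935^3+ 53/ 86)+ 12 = 70296433335/ 86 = 817400387.62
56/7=8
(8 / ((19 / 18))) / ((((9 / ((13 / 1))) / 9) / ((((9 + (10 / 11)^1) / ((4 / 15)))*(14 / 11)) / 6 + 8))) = 3597516 / 2299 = 1564.82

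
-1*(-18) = 18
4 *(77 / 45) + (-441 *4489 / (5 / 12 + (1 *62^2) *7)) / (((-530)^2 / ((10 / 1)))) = 279258002926 / 40816300905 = 6.84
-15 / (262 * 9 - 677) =-0.01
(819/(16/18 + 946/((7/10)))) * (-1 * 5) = -257985/85196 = -3.03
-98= -98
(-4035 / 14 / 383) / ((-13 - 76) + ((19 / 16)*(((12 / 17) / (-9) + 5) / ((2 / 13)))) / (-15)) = 0.01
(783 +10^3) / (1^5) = 1783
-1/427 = -0.00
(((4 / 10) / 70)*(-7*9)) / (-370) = 9 / 9250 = 0.00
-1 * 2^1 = -2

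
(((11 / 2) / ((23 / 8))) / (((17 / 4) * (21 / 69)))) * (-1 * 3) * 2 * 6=-6336 / 119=-53.24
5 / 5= 1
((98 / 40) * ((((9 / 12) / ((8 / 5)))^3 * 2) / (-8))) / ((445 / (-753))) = 4981095 / 46661632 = 0.11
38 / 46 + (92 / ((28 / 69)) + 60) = 46294 / 161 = 287.54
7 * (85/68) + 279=287.75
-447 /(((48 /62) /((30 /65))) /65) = -69285 /4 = -17321.25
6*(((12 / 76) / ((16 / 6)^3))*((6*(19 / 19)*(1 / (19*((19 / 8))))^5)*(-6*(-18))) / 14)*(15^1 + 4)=10077696 / 42917463804607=0.00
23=23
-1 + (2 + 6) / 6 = 1 / 3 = 0.33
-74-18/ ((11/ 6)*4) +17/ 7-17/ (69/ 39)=-148117/ 1771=-83.63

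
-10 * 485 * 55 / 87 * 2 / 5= -106700 / 87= -1226.44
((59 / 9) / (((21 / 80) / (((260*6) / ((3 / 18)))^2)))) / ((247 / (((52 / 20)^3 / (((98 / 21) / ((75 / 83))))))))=2329480857600 / 77273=30146116.47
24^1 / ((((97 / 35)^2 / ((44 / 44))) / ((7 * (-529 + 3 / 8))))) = -108791025 / 9409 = -11562.44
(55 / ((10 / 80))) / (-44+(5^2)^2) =440 / 581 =0.76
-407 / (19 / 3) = -1221 / 19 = -64.26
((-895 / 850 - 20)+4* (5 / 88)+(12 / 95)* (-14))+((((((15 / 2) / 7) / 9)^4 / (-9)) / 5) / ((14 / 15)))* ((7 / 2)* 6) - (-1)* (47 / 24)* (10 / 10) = -2281470566513 / 110558558880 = -20.64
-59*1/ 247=-59/ 247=-0.24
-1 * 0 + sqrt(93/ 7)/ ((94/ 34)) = 1.32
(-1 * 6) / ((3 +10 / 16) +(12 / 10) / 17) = -4080 / 2513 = -1.62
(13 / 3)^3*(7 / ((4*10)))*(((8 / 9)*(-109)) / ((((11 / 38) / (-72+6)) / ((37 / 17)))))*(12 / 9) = 18855146128 / 20655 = 912861.11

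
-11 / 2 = -5.50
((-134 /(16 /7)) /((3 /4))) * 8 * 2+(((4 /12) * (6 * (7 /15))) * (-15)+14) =-3752 /3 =-1250.67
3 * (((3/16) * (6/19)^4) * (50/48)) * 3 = 18225/1042568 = 0.02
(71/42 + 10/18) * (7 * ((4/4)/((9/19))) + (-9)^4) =8374253/567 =14769.41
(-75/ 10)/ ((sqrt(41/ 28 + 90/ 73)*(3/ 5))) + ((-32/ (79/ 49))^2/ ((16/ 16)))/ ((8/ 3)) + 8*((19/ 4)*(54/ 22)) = 16545090/ 68651- 25*sqrt(2817143)/ 5513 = 233.39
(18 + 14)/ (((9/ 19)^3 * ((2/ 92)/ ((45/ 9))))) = 50482240/ 729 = 69248.61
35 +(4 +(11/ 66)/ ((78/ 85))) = 18337/ 468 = 39.18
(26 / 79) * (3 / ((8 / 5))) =195 / 316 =0.62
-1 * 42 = -42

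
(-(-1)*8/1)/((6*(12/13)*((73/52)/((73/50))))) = 338/225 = 1.50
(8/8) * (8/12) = 2/3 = 0.67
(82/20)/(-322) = -0.01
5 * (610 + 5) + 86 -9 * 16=3017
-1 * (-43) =43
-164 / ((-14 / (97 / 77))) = 7954 / 539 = 14.76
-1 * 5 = -5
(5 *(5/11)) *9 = 225/11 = 20.45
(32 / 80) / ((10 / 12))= 12 / 25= 0.48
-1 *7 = -7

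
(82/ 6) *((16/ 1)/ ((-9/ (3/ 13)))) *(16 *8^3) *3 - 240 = -5383312/ 39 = -138033.64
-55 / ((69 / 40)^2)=-88000 / 4761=-18.48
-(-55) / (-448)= -55 / 448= -0.12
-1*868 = -868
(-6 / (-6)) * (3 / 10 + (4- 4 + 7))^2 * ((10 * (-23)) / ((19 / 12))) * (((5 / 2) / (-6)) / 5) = 122567 / 190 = 645.09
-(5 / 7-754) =5273 / 7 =753.29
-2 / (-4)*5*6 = 15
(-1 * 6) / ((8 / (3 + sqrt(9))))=-9 / 2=-4.50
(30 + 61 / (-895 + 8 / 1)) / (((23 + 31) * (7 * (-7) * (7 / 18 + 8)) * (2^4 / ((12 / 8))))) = -26549 / 210013216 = -0.00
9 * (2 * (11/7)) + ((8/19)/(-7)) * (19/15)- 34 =-608/105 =-5.79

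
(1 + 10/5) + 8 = 11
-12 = -12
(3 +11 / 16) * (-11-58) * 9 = -36639 / 16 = -2289.94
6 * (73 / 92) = 219 / 46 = 4.76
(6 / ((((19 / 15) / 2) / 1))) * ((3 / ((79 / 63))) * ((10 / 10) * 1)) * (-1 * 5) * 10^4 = -1701000000 / 1501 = -1133244.50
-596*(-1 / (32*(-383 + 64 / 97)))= -14453 / 296696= -0.05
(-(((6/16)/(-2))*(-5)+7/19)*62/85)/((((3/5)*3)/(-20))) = 61535/5814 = 10.58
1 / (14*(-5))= -1 / 70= -0.01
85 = 85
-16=-16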